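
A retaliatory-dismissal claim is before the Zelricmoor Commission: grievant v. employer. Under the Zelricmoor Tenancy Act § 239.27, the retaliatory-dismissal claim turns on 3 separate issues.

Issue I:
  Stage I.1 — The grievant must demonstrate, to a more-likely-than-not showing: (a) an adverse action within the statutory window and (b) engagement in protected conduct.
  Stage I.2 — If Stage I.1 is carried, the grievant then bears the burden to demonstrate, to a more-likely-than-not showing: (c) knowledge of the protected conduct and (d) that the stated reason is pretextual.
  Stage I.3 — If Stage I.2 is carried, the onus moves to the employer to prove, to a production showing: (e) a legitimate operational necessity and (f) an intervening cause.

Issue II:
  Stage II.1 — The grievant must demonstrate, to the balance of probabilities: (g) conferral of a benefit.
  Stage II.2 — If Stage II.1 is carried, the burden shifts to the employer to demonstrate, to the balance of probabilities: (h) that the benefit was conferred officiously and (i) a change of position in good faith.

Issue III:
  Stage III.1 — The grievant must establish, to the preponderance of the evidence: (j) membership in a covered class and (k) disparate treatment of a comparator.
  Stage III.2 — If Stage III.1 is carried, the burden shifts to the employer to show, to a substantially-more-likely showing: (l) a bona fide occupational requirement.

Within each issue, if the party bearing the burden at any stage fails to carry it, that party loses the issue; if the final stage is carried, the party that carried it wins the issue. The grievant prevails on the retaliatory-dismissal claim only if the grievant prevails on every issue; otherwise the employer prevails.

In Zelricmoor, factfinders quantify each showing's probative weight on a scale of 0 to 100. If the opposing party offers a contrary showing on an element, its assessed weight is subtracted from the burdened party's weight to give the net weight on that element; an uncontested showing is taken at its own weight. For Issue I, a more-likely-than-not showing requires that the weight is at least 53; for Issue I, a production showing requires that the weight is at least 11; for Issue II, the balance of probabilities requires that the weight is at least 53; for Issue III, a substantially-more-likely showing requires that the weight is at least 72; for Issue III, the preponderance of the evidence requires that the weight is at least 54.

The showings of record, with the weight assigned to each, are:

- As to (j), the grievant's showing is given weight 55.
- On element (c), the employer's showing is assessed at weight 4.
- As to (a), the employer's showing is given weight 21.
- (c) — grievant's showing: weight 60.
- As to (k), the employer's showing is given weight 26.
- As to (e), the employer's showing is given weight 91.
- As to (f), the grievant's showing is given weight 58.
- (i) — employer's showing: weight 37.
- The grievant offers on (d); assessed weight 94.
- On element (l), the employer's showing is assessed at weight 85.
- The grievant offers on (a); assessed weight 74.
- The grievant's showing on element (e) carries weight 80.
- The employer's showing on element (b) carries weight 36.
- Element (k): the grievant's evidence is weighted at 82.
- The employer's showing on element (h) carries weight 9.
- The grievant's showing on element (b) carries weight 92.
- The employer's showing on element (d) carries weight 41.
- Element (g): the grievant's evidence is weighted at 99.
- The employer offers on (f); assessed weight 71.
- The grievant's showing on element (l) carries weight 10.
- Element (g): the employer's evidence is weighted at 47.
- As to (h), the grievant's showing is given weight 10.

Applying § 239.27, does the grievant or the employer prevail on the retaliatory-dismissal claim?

— Issue I —
Stage I.1 — burden on grievant; standard: a more-likely-than-not showing (weight is at least 53).
    (a): 74 − 21 = 53 ≥ 53 [met]
    (b): 92 − 36 = 56 ≥ 53 [met]
  All elements met. The grievant retains the burden for Stage I.2.
Stage I.2 — burden on grievant; standard: a more-likely-than-not showing (weight is at least 53).
    (c): 60 − 4 = 56 ≥ 53 [met]
    (d): 94 − 41 = 53 ≥ 53 [met]
  Stage I.2 carried; the burden shifts to the employer.
Stage I.3 — burden on employer; standard: a production showing (weight is at least 11).
    (e): 91 − 80 = 11 ≥ 11 [met]
    (f): 71 − 58 = 13 ≥ 11 [met]
  All elements met at the final stage.
Every stage carried; the employer prevails on this issue.
— Issue II —
Stage II.1 (grievant, the balance of probabilities, weight is at least 53): (g) net 99−47=52 < 53 — fails.
  The grievant does not carry Stage II.1.
So the employer prevails on this issue.
— Issue III —
Stage III.1 — burden on grievant; standard: the preponderance of the evidence (weight is at least 54).
    (j): 55 ≥ 54 [met]
    (k): 82 − 26 = 56 ≥ 54 [met]
  Stage III.1 is satisfied; the onus moves to the employer.
Stage III.2 — burden on employer; standard: a substantially-more-likely showing (weight is at least 72).
    (l): 85 − 10 = 75 ≥ 72 [met]
  All elements met at the final stage.
With every stage satisfied, the employer prevails on this issue.
Per-issue: Issue I → employer; Issue II → employer; Issue III → employer. The grievant must prevail on every issue; overall, the employer prevails.

employer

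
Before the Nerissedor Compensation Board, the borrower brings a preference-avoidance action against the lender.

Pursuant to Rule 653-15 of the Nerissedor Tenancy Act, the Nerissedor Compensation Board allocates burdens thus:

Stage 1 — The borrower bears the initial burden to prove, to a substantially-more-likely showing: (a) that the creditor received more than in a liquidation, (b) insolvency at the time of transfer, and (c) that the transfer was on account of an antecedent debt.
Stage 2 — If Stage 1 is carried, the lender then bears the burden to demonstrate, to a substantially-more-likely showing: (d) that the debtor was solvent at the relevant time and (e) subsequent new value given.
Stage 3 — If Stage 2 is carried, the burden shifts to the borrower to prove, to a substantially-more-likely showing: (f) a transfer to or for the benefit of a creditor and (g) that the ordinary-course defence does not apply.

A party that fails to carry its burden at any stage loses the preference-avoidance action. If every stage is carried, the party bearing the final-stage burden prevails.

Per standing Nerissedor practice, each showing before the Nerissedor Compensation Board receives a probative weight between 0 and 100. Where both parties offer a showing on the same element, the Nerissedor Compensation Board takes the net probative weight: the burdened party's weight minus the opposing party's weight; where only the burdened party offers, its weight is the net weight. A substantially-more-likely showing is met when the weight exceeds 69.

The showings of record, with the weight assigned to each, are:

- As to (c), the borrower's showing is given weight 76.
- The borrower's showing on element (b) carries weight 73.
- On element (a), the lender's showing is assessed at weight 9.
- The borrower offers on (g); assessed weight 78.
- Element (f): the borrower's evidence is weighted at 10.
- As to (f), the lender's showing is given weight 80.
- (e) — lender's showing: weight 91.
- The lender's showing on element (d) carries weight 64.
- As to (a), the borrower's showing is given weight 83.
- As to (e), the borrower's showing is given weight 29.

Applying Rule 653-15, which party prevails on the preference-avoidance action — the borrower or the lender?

borrower

Stage 1 — burden on borrower; standard: a substantially-more-likely showing (weight exceeds 69).
    (a): 83 − 9 = 74 > 69 [met]
    (b): 73 > 69 [met]
    (c): 76 > 69 [met]
  Stage 1 is satisfied; the onus moves to the lender.
Stage 2 — burden on lender; standard: a substantially-more-likely showing (weight exceeds 69).
    (d): 64 ≤ 69 [not met]
    (e): 91 − 29 = 62 ≤ 69 [not met]
  Stage 2 not carried; the lender fails its burden.
The borrower prevails.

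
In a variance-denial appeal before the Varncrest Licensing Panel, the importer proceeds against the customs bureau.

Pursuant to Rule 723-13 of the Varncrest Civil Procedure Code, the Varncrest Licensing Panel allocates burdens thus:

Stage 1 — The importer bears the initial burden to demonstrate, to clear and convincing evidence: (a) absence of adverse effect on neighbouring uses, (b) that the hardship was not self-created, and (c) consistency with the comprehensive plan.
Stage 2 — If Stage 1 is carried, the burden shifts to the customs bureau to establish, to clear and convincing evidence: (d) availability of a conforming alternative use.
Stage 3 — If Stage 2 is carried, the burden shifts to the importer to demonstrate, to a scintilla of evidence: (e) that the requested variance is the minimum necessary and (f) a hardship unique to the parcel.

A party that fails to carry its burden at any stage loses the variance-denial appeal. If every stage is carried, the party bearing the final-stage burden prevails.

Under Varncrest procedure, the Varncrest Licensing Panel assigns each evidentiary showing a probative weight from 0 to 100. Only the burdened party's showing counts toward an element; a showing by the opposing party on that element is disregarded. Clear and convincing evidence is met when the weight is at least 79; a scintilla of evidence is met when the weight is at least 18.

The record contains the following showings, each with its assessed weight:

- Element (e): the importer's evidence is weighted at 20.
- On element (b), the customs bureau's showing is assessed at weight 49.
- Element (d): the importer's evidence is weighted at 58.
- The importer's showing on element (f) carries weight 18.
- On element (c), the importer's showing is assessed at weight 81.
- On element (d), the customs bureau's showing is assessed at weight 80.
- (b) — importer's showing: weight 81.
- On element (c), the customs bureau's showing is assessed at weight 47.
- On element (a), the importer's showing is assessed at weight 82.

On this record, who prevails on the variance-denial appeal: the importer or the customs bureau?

importer

At Stage 1 the importer must meet clear and convincing evidence (weight is at least 79): on (a) the weight is 82, which does reach 79, so (a) meets the standard; on (b) the weight is 81 (the customs bureau's 49 is given no effect), which does reach 79, so (b) meets the standard; on (c) the weight is 81 (the customs bureau's 47 is given no effect), which does reach 79, so (c) meets the standard.
  Stage 1 is satisfied; the onus moves to the customs bureau.
At Stage 2 the customs bureau must meet clear and convincing evidence (weight is at least 79): on (d) the weight is 80 (the importer's 58 is given no effect), ≥ 79, so (d) meets the standard.
  The customs bureau carries Stage 2; the importer now bears the burden.
At Stage 3 the importer must meet a scintilla of evidence (weight is at least 18): on (e) the weight is 20, ≥ 18, so (e) meets the standard; on (f) the weight is 18, which does reach 18, so (f) meets the standard.
  All elements met at the final stage.
With every stage satisfied, the importer prevails.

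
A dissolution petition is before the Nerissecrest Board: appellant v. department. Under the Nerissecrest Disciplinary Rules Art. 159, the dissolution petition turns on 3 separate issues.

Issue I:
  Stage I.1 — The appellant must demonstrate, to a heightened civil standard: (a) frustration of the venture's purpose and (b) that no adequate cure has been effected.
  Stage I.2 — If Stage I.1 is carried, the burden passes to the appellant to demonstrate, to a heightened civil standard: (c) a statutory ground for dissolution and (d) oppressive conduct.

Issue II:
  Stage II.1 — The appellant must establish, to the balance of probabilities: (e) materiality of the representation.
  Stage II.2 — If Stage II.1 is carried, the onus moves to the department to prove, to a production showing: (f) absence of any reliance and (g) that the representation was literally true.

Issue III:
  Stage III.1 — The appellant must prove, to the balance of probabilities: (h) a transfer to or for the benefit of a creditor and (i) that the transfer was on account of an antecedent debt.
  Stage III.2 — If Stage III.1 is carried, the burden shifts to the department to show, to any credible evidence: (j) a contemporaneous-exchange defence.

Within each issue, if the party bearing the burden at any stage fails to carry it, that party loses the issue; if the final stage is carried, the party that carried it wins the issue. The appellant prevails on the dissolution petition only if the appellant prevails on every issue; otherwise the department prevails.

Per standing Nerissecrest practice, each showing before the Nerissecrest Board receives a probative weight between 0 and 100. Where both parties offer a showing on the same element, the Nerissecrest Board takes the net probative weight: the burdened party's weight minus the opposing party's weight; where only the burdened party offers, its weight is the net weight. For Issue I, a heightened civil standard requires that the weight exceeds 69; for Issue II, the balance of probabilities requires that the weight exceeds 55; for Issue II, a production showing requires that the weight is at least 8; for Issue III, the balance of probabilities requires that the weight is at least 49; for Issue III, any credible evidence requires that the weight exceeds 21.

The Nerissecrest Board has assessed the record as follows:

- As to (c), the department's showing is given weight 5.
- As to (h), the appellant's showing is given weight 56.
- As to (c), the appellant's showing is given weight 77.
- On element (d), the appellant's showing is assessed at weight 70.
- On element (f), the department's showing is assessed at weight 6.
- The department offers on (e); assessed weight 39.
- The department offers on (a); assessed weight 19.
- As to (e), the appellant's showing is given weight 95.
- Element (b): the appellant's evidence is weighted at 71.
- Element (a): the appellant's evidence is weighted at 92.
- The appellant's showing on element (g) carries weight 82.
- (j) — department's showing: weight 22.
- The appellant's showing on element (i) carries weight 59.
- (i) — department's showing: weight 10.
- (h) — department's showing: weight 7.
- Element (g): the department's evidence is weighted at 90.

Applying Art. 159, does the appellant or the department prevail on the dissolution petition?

department

— Issue I —
At Stage I.1 the appellant must meet a heightened civil standard (weight exceeds 69): on (a) the weight is 92 less the opposing 19 gives net 73, > 69, so (a) meets the standard; on (b) the weight is 71, > 69, so (b) meets the standard.
  All elements met. The appellant retains the burden for Stage I.2.
At Stage I.2 the appellant must meet a heightened civil standard (weight exceeds 69): on (c) the weight is 77 less the opposing 5 gives net 72, which does exceed 69, so (c) meets the standard; on (d) the weight is 70, which does exceed 69, so (d) meets the standard.
  Stage I.2 carried; the final stage is satisfied.
With every stage satisfied, the appellant prevails on this issue.
— Issue II —
Stage II.1 (appellant, the balance of probabilities, weight exceeds 55): (e) net 95−39=56 > 55 — meets.
  The appellant carries Stage II.1; the department now bears the burden.
Stage II.2 (department, a production showing, weight is at least 8): (f) 6 < 8 — fails; (g) net 90−82=8 ≥ 8 — meets.
  Stage II.2 not carried; the department fails its burden.
The appellant prevails on this issue.
— Issue III —
At Stage III.1 the appellant must meet the balance of probabilities (weight is at least 49): on (h) the weight is 56 less the opposing 7 gives net 49, which does reach 49, so (h) meets the standard; on (i) the weight is 59 less the opposing 10 gives net 49, ≥ 49, so (i) meets the standard.
  Stage III.1 carried; the burden shifts to the department.
At Stage III.2 the department must meet any credible evidence (weight exceeds 21): on (j) the weight is 22, which does exceed 21, so (j) meets the standard.
  Stage III.2 carried; the final stage is satisfied.
With every stage satisfied, the department prevails on this issue.
Per-issue: Issue I → appellant; Issue II → appellant; Issue III → department. The appellant must prevail on every issue; overall, the department prevails.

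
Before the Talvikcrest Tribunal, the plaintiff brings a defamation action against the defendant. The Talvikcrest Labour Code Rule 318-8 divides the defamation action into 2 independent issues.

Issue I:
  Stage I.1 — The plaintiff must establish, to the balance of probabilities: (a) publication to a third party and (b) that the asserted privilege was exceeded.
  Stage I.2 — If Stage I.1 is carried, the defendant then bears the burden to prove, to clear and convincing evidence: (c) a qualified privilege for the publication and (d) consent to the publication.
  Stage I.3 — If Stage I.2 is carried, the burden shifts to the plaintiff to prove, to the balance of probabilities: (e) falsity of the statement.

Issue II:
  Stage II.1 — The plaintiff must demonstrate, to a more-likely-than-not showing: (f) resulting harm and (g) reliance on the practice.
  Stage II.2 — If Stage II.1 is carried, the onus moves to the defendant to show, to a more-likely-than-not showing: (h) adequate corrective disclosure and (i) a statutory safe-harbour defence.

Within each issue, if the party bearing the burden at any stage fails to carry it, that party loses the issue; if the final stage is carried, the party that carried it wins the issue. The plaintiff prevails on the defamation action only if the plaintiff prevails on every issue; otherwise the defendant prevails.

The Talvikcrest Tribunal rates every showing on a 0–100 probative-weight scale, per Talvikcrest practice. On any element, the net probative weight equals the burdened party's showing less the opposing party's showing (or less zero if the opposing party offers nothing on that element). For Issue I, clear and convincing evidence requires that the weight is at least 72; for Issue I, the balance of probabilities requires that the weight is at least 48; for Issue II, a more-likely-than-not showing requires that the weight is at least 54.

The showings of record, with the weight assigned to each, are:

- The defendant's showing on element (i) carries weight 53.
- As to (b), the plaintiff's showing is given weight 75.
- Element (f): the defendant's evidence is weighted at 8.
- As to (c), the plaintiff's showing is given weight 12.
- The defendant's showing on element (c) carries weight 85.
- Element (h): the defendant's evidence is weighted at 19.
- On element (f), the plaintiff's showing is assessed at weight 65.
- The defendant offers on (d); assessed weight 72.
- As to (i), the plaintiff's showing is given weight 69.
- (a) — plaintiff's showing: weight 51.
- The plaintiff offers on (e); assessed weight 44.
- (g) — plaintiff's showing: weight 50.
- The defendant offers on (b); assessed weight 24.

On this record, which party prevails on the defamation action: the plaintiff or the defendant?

defendant

— Issue I —
Stage I.1 — burden on plaintiff; standard: the balance of probabilities (weight is at least 48).
    (a): 51 ≥ 48 [met]
    (b): 75 − 24 = 51 ≥ 48 [met]
  Stage I.1 is satisfied; the onus moves to the defendant.
Stage I.2 — burden on defendant; standard: clear and convincing evidence (weight is at least 72).
    (c): 85 − 12 = 73 ≥ 72 [met]
    (d): 72 ≥ 72 [met]
  Stage I.2 is satisfied; the onus moves to the plaintiff.
Stage I.3 — burden on plaintiff; standard: the balance of probabilities (weight is at least 48).
    (e): 44 < 48 [not met]
  Stage I.3 not carried; the plaintiff fails its burden.
The analysis ends at Stage I.3; the defendant prevails on this issue.
— Issue II —
Stage II.1 — burden on plaintiff; standard: a more-likely-than-not showing (weight is at least 54).
    (f): 65 − 8 = 57 ≥ 54 [met]
    (g): 50 < 54 [not met]
  Stage II.1 not carried; the plaintiff fails its burden.
So the defendant prevails on this issue.
Per-issue: Issue I → defendant; Issue II → defendant. The plaintiff must prevail on every issue; overall, the defendant prevails.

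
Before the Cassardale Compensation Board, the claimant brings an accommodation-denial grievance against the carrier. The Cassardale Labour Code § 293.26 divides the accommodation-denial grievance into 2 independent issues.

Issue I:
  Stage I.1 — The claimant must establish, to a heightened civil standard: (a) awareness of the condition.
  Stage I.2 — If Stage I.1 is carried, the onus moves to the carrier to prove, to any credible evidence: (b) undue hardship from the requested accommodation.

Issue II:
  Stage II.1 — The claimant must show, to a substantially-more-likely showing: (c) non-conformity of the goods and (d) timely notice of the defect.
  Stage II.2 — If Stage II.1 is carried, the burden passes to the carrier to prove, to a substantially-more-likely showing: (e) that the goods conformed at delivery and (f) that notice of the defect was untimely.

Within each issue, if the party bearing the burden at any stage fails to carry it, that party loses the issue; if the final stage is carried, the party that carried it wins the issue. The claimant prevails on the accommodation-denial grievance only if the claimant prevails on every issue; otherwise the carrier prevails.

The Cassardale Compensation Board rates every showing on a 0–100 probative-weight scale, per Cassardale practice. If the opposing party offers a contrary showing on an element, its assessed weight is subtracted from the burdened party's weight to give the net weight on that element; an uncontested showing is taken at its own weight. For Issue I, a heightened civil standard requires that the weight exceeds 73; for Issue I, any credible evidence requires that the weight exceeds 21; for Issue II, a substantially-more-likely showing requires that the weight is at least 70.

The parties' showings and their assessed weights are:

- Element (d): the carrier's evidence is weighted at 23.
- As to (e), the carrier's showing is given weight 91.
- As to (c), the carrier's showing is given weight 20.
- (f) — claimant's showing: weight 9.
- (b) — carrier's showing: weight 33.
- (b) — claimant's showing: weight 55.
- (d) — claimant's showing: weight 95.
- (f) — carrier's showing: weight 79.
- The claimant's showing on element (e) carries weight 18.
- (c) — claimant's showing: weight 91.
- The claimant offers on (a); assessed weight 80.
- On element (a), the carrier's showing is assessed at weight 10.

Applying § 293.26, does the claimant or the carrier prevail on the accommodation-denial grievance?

— Issue I —
At Stage I.1 the claimant must meet a heightened civil standard (weight exceeds 73): on (a) the weight is 80 less the opposing 10 gives net 70, ≤ 73, so (a) does not meet the standard.
  Not every element is met, so the claimant fails to carry Stage I.1.
The analysis ends at Stage I.1; the carrier prevails on this issue.
— Issue II —
Stage II.1 — burden on claimant; standard: a substantially-more-likely showing (weight is at least 70).
    (c): 91 − 20 = 71 ≥ 70 [met]
    (d): 95 − 23 = 72 ≥ 70 [met]
  Stage II.1 carried; the burden shifts to the carrier.
Stage II.2 — burden on carrier; standard: a substantially-more-likely showing (weight is at least 70).
    (e): 91 − 18 = 73 ≥ 70 [met]
    (f): 79 − 9 = 70 ≥ 70 [met]
  All elements met at the final stage.
With every stage satisfied, the carrier prevails on this issue.
Per-issue: Issue I → carrier; Issue II → carrier. The claimant must prevail on every issue; overall, the carrier prevails.

carrier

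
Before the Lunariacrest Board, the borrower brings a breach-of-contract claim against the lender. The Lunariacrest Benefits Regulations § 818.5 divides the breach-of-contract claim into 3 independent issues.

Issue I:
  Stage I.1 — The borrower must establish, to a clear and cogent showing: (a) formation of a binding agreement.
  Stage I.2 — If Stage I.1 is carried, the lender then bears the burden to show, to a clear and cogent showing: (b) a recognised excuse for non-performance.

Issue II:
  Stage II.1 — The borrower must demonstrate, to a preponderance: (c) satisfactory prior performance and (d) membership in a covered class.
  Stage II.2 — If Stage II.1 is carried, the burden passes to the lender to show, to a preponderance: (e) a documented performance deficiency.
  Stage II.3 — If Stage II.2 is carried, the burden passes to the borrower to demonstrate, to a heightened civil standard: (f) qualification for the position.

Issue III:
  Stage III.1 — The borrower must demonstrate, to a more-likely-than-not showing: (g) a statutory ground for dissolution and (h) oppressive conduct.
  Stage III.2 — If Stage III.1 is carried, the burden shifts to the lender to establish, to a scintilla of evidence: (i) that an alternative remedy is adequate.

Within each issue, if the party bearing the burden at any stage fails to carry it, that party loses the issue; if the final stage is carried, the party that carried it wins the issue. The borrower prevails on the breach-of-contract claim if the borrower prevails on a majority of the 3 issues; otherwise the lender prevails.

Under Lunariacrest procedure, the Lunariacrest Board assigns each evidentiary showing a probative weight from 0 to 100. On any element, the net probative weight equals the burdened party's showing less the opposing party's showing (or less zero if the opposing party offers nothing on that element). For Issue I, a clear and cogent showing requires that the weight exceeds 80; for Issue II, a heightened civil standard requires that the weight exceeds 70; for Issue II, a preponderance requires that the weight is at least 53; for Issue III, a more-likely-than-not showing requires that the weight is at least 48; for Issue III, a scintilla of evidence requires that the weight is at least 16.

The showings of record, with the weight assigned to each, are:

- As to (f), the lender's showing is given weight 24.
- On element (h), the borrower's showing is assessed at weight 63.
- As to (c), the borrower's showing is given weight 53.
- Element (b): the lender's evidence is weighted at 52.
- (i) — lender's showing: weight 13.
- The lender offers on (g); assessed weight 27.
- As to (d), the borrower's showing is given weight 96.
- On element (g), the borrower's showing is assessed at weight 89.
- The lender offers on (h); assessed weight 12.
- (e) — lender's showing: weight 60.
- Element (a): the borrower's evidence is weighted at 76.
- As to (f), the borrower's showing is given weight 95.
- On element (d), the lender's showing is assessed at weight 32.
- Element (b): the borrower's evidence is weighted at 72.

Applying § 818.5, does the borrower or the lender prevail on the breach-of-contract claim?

borrower

— Issue I —
Stage I.1 (borrower, a clear and cogent showing, weight exceeds 80): (a) 76 ≤ 80 — fails.
  Not every element is met, so the borrower fails to carry Stage I.1.
The lender prevails on this issue.
— Issue II —
Stage II.1 — burden on borrower; standard: a preponderance (weight is at least 53).
    (c): 53 ≥ 53 [met]
    (d): 96 − 32 = 64 ≥ 53 [met]
  The borrower carries Stage II.1; the lender now bears the burden.
Stage II.2 — burden on lender; standard: a preponderance (weight is at least 53).
    (e): 60 ≥ 53 [met]
  The lender carries Stage II.2; the borrower now bears the burden.
Stage II.3 — burden on borrower; standard: a heightened civil standard (weight exceeds 70).
    (f): 95 − 24 = 71 > 70 [met]
  Stage II.3 carried; the final stage is satisfied.
All stages carried — the borrower prevails on this issue.
— Issue III —
Stage III.1 — burden on borrower; standard: a more-likely-than-not showing (weight is at least 48).
    (g): 89 − 27 = 62 ≥ 48 [met]
    (h): 63 − 12 = 51 ≥ 48 [met]
  All elements met. The burden passes to the lender.
Stage III.2 — burden on lender; standard: a scintilla of evidence (weight is at least 16).
    (i): 13 < 16 [not met]
  Stage III.2 not carried; the lender fails its burden.
The analysis ends at Stage III.2; the borrower prevails on this issue.
Per-issue: Issue I → lender; Issue II → borrower; Issue III → borrower. The borrower must prevail on a majority of issues; overall, the borrower prevails.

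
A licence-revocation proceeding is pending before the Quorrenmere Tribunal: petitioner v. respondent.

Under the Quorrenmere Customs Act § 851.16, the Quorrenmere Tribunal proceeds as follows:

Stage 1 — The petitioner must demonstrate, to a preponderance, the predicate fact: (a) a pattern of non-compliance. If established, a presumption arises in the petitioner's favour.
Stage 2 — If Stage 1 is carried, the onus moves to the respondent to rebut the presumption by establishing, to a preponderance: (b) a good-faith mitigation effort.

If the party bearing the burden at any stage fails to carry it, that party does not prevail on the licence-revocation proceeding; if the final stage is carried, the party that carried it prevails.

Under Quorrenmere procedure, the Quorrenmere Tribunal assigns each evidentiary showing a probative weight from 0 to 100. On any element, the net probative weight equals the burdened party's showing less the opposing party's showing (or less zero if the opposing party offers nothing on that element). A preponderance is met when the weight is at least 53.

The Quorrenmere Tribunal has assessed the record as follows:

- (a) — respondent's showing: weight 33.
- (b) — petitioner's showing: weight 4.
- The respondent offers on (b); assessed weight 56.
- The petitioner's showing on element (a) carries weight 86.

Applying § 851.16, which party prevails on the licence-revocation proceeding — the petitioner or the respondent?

Stage 1 (petitioner, a preponderance, weight is at least 53): (a) net 86−33=53 ≥ 53 — meets.
  All elements met. The burden passes to the respondent.
Stage 2 (respondent, a preponderance, weight is at least 53): (b) net 56−4=52 < 53 — fails.
  Not every element is met, so the respondent fails to carry Stage 2.
So the petitioner prevails.

petitioner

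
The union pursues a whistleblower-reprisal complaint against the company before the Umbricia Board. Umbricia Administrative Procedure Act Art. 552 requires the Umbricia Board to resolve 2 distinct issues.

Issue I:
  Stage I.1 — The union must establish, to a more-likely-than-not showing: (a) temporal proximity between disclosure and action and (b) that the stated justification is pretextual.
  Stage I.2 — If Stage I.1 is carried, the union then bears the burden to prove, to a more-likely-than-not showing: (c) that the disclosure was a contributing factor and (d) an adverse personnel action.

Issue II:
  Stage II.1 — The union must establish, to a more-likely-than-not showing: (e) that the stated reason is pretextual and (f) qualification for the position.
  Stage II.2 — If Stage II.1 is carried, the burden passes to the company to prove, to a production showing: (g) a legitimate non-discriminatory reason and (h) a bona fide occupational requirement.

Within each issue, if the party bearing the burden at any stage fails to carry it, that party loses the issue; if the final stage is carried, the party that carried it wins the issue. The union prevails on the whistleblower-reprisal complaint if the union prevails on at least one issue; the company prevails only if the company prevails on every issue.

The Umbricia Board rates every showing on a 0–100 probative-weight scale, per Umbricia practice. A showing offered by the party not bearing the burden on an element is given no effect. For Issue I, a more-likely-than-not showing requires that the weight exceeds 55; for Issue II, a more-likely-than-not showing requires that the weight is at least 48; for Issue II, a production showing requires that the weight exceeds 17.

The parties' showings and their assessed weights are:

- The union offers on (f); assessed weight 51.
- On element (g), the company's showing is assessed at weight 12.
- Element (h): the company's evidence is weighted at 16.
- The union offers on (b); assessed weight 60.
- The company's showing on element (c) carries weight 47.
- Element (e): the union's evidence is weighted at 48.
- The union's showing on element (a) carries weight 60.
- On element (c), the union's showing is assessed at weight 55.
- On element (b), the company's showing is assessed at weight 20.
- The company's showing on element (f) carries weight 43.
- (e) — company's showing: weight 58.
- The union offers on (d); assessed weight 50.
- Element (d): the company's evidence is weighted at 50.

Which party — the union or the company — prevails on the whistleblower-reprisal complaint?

union

— Issue I —
Stage I.1 — burden on union; standard: a more-likely-than-not showing (weight exceeds 55).
    (a): 60 > 55 [met]
    (b): 60 (company's 20 disregarded) > 55 [met]
  Stage I.1 carried; the burden remains with the union.
Stage I.2 — burden on union; standard: a more-likely-than-not showing (weight exceeds 55).
    (c): 55 (company's 47 disregarded) ≤ 55 [not met]
    (d): 50 (company's 50 disregarded) ≤ 55 [not met]
  Stage I.2 not carried; the union fails its burden.
So the company prevails on this issue.
— Issue II —
Stage II.1 (union, a more-likely-than-not showing, weight is at least 48): (e) 48 (company's 58 disregarded) ≥ 48 — meets; (f) 51 (company's 43 disregarded) ≥ 48 — meets.
  The union carries Stage II.1; the company now bears the burden.
Stage II.2 (company, a production showing, weight exceeds 17): (g) 12 ≤ 17 — fails; (h) 16 ≤ 17 — fails.
  Not every element is met, so the company fails to carry Stage II.2.
The union prevails on this issue.
Per-issue: Issue I → company; Issue II → union. The union must prevail on at least one issue; overall, the union prevails.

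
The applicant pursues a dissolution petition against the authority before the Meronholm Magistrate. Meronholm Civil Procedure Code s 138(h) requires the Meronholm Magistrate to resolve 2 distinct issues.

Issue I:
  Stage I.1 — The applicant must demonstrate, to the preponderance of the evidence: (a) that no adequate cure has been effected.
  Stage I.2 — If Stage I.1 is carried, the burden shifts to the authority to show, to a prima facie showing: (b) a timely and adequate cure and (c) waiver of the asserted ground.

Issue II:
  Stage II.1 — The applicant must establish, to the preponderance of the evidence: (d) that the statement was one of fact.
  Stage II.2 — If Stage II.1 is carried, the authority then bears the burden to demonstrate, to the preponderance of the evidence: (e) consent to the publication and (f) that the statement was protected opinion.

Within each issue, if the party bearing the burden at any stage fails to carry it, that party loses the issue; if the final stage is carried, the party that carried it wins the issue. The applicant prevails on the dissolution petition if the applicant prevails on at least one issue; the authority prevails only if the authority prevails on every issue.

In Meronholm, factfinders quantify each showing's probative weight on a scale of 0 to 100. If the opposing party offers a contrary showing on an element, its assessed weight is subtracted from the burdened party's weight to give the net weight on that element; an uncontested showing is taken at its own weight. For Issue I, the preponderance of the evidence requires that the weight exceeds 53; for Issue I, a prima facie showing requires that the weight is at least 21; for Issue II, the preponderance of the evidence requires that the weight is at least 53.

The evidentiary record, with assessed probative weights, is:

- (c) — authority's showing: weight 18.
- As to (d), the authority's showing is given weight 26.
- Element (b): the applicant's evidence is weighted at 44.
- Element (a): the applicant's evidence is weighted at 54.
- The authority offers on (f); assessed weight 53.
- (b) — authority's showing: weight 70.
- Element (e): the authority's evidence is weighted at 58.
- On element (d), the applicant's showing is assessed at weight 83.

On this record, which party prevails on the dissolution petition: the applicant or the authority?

— Issue I —
At Stage I.1 the applicant must meet the preponderance of the evidence (weight exceeds 53): on (a) the weight is 54, which does exceed 53, so (a) meets the standard.
  Stage I.1 is satisfied; the onus moves to the authority.
At Stage I.2 the authority must meet a prima facie showing (weight is at least 21): on (b) the weight is 70 less the opposing 44 gives net 26, which does reach 21, so (b) meets the standard; on (c) the weight is 18, which does not reach 21, so (c) does not meet the standard.
  Stage I.2 not carried; the authority fails its burden.
So the applicant prevails on this issue.
— Issue II —
At Stage II.1 the applicant must meet the preponderance of the evidence (weight is at least 53): on (d) the weight is 83 less the opposing 26 gives net 57, ≥ 53, so (d) meets the standard.
  Stage II.1 is satisfied; the onus moves to the authority.
At Stage II.2 the authority must meet the preponderance of the evidence (weight is at least 53): on (e) the weight is 58, which does reach 53, so (e) meets the standard; on (f) the weight is 53, which does reach 53, so (f) meets the standard.
  The authority carries the last stage.
Every stage carried; the authority prevails on this issue.
Per-issue: Issue I → applicant; Issue II → authority. The applicant must prevail on at least one issue; overall, the applicant prevails.

applicant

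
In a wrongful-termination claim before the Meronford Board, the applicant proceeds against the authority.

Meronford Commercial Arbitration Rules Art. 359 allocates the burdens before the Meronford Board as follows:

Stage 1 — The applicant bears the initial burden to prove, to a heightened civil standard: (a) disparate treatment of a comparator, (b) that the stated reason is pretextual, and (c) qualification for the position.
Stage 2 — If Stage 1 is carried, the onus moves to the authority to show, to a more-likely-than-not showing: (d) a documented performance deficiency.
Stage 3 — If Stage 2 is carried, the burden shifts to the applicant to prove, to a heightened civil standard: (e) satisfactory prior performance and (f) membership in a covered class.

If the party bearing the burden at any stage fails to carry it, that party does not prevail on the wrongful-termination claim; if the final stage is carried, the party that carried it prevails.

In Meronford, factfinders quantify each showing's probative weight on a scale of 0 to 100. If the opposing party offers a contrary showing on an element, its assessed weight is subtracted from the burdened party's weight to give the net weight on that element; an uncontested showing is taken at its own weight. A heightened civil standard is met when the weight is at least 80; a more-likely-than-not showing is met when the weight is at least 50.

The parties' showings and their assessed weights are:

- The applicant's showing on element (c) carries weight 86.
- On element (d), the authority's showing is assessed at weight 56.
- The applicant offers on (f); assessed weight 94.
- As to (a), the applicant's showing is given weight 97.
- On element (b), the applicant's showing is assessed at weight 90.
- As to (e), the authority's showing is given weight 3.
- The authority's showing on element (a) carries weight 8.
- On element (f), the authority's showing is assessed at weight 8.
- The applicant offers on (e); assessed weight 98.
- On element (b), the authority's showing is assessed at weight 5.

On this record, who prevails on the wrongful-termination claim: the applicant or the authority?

Stage 1 — burden on applicant; standard: a heightened civil standard (weight is at least 80).
    (a): 97 − 8 = 89 ≥ 80 [met]
    (b): 90 − 5 = 85 ≥ 80 [met]
    (c): 86 ≥ 80 [met]
  Stage 1 is satisfied; the onus moves to the authority.
Stage 2 — burden on authority; standard: a more-likely-than-not showing (weight is at least 50).
    (d): 56 ≥ 50 [met]
  Stage 2 carried; the burden shifts to the applicant.
Stage 3 — burden on applicant; standard: a heightened civil standard (weight is at least 80).
    (e): 98 − 3 = 95 ≥ 80 [met]
    (f): 94 − 8 = 86 ≥ 80 [met]
  Stage 3 carried; the final stage is satisfied.
All stages carried — the applicant prevails.

applicant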